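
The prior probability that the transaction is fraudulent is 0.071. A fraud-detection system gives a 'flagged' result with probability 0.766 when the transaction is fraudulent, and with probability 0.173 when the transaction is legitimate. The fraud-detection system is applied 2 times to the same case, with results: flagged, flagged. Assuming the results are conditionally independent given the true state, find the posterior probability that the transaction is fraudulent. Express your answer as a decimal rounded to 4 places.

Posterior P(H) ≈ 0.5997

With H the event that the transaction is fraudulent, the joint likelihood of the observed sequence is P(data|H) = 0.766·0.766 = 0.58676 and P(data|¬H) = 0.173·0.173 = 0.029929.
Bayes: P(H|data) = 0.071·0.58676 / (0.071·0.58676 + 0.929·0.029929) = 0.041660/0.069464 = 0.5997.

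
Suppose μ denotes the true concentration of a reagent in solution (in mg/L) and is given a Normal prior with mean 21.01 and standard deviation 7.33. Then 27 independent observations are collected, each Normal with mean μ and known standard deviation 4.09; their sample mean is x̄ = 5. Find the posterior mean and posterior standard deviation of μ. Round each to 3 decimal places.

With known σ, the Normal prior is conjugate. Weight on the data is w = (n/σ²)/(n/σ² + 1/τ₀²) = 1.61405/(1.61405+0.0186120) = 0.98860.
Posterior mean = w·x̄ + (1−w)·μ₀ = 0.98860·5 + 0.011400·21.01 = 5.183. Posterior variance = 1/(1.61405+0.0186120) = 0.612496, so SD = 0.783.

Posterior mean ≈ 5.183; posterior SD ≈ 0.783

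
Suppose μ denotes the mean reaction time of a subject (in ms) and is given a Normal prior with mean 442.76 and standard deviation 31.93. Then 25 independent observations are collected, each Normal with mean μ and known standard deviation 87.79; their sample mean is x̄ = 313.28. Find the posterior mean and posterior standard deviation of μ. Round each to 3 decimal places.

Prior precision 1/τ₀² = 1/31.93² = 0.00098085; data precision n/σ² = 25/87.79² = 0.00324377.
Posterior precision = 0.00098085 + 0.00324377 = 0.00422462, giving posterior SD = 1/√0.00422462 = 15.385.
Posterior mean = (0.00098085·442.76 + 0.00324377·313.28) / 0.00422462 = 343.342.

Posterior mean ≈ 343.342; posterior SD ≈ 15.385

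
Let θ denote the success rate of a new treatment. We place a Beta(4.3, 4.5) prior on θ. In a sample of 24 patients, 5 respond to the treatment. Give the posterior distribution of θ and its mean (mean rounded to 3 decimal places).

Posterior: Beta(9.3, 23.5); mean ≈ 0.284

The binomial likelihood is conjugate to the Beta prior: with 5 successes and 19 failures, the posterior is Beta(4.3+5, 4.5+19) = Beta(9.3, 23.5).
E[θ | data] = 9.3/(9.3+23.5) = 0.284.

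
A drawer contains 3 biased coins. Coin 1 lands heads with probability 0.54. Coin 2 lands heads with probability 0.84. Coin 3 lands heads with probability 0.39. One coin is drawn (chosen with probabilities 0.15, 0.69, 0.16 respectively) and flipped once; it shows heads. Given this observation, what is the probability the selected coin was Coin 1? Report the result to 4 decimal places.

P(heads|C1) = 0.54; P(heads|C2) = 0.84; P(heads|C3) = 0.39.
Prior × likelihood for each source: 0.15·0.54=0.08100, 0.69·0.84=0.5796, 0.16·0.39=0.06240. Summing gives P(heads) = 0.72300.
P(Coin 1 | heads) = 0.08100 / 0.72300 = 0.1120.

Posterior probability ≈ 0.1120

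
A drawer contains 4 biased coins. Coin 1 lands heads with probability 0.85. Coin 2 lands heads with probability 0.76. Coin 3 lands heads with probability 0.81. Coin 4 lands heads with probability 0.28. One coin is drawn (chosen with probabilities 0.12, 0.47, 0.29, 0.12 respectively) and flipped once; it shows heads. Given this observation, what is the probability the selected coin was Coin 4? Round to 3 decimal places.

P(heads|C1) = 0.85; P(heads|C2) = 0.76; P(heads|C3) = 0.81; P(heads|C4) = 0.28.
Prior × likelihood for each source: 0.12·0.85=0.1020, 0.47·0.76=0.3572, 0.29·0.81=0.2349, 0.12·0.28=0.03360. Summing gives P(heads) = 0.72770.
P(Coin 4 | heads) = 0.03360 / 0.72770 = 0.046.

Posterior probability ≈ 0.046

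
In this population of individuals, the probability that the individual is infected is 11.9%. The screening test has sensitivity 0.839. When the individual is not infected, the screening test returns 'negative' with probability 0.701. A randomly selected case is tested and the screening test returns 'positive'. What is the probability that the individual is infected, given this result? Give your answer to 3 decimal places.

Write H for 'the individual is infected'. Prior odds H:¬H = 0.119/0.881 = 0.13507. For the 'positive' outcome, the likelihood ratio is 0.839/0.299 = 2.8060.
Posterior odds = 0.13507 × 2.8060 = 0.37902, so P(H|E) = 0.37902/(1+0.37902) = 0.275.

P(H | E) ≈ 0.275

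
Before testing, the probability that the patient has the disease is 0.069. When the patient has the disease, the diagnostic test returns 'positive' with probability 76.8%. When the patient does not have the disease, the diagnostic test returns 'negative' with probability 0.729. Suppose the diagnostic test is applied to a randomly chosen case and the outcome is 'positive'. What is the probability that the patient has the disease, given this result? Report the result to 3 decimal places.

P(H | E) ≈ 0.174

Let H be the event that the patient has the disease. P(H) = 0.069, so P(¬H) = 0.931. With E the 'positive' result, P(E|H) = 0.768 and P(E|¬H) = 0.271.
P(E) = 0.768·0.069 + 0.271·0.931 = 0.052992 + 0.25230 = 0.30529.
By Bayes' theorem, P(H|E) = 0.052992 / 0.30529 = 0.174.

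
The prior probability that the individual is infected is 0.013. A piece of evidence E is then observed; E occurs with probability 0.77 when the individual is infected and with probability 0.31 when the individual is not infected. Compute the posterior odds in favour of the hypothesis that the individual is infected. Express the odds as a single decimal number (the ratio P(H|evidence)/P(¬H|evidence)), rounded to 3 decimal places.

Posterior odds ≈ 0.033

Prior odds = 0.013/(1−0.013) = 0.013171. In log-odds, ln(0.013171) = -4.3297.
Add log likelihood ratio: ln(2.4839) = 0.90982.
Posterior log-odds = -3.4199, so posterior odds = exp(-3.4199) = 0.032716.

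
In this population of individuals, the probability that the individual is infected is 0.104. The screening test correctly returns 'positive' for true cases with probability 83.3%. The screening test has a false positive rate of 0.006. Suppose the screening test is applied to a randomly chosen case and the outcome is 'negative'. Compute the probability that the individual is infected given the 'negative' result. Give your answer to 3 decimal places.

P(H | E) ≈ 0.019

Let H be the event that the individual is infected. P(H) = 0.104, so P(¬H) = 0.896. With E the 'negative' result, P(E|H) = 0.167 and P(E|¬H) = 0.994.
P(E) = 0.167·0.104 + 0.994·0.896 = 0.017368 + 0.89062 = 0.90799.
By Bayes' theorem, P(H|E) = 0.017368 / 0.90799 = 0.019.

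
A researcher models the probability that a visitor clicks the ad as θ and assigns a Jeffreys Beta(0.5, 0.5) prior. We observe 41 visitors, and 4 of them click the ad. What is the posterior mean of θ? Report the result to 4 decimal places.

The binomial likelihood is conjugate to the Beta prior: with 4 successes and 37 failures, the posterior is Beta(0.5+4, 0.5+37) = Beta(4.5, 37.5).
Posterior mean = α/(α+β) = 4.5/42 = 0.1071.

Posterior mean ≈ 0.1071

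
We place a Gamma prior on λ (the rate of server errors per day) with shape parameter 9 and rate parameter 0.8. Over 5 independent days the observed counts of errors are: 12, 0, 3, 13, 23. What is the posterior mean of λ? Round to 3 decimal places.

Posterior mean ≈ 10.345

Total count ∑xᵢ = 51 over n = 5 days.
Gamma is conjugate to the Poisson likelihood: posterior is Gamma(shape = 9+51 = 60, rate = 0.8+5 = 5.8).
Posterior mean = shape/rate = 60/5.8 = 10.345.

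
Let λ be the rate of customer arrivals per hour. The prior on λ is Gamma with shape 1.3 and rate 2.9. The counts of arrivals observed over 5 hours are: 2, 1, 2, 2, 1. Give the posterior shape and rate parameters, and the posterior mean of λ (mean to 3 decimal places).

Total count ∑xᵢ = 8 over n = 5 hours.
Gamma is conjugate to the Poisson likelihood: posterior is Gamma(shape = 1.3+8 = 9.3, rate = 2.9+5 = 7.9).
E[λ | data] = 9.3/7.9 = 1.177.

Posterior: Gamma(shape=9.3, rate=7.9); mean ≈ 1.177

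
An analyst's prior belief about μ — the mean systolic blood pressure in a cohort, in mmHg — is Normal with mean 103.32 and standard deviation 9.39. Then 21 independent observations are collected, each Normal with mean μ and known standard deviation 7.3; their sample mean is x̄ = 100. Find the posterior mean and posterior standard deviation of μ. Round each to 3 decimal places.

Posterior mean ≈ 100.093; posterior SD ≈ 1.571

With known σ, the Normal prior is conjugate. Weight on the data is w = (n/σ²)/(n/σ² + 1/τ₀²) = 0.394070/(0.394070+0.0113415) = 0.97202.
Posterior mean = w·x̄ + (1−w)·μ₀ = 0.97202·100 + 0.027975·103.32 = 100.093. Posterior variance = 1/(0.394070+0.0113415) = 2.46663, so SD = 1.571.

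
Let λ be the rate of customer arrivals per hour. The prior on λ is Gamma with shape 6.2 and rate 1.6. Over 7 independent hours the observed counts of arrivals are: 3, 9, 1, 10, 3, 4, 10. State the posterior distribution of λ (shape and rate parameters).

Posterior: Gamma(shape=46.2, rate=8.6)

The Poisson likelihood adds the total count to the shape and the number of exposure periods to the rate. Here ∑xᵢ = 40 and n = 7, so shape 6.2→46.2 and rate 1.6→8.6.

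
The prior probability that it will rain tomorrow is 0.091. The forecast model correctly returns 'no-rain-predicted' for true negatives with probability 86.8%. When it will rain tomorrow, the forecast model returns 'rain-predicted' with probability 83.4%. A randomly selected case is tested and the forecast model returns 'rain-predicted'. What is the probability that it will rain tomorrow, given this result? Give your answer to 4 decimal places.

P(H | E) ≈ 0.3874

Let H be the event that it will rain tomorrow. P(H) = 0.091, so P(¬H) = 0.909. With E the 'rain-predicted' result, P(E|H) = 0.834 and P(E|¬H) = 0.132.
P(E) = 0.834·0.091 + 0.132·0.909 = 0.075894 + 0.11999 = 0.19588.
By Bayes' theorem, P(H|E) = 0.075894 / 0.19588 = 0.3874.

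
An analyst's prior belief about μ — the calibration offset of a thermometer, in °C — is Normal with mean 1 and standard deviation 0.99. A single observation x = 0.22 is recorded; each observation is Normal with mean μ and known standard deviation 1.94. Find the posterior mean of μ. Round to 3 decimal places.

Posterior mean ≈ 0.839

With known σ, the Normal prior is conjugate. Weight on the data is w = (n/σ²)/(n/σ² + 1/τ₀²) = 0.265703/(0.265703+1.02030) = 0.20661.
Posterior mean = w·x̄ + (1−w)·μ₀ = 0.20661·0.22 + 0.79339·1 = 0.839.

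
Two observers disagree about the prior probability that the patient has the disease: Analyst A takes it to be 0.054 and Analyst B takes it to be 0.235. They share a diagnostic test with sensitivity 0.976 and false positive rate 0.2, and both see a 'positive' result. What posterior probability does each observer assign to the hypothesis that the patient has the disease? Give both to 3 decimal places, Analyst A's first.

The likelihood ratio for a 'positive' result is 0.976/0.2 = 4.8800.
Analyst A: prior odds 0.054/0.946 = 0.057082; posterior odds 0.27856; posterior probability 0.218.
Analyst B: prior odds 0.235/0.765 = 0.30719; posterior odds 1.4991; posterior probability 0.600.

Analyst A: 0.218; Analyst B: 0.600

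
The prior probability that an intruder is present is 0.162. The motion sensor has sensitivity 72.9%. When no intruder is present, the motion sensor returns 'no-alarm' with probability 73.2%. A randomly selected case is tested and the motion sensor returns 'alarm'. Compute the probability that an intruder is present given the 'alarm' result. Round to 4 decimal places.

Write H for 'an intruder is present'. Prior odds H:¬H = 0.162/0.838 = 0.19332. For the 'alarm' outcome, the likelihood ratio is 0.729/0.268 = 2.7201.
Posterior odds = 0.19332 × 2.7201 = 0.52585, so P(H|E) = 0.52585/(1+0.52585) = 0.3446.

P(H | E) ≈ 0.3446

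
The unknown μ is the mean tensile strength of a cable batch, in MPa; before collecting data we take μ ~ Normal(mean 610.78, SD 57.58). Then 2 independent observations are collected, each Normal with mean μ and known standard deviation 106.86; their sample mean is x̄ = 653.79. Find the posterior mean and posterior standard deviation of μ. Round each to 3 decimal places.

Prior precision 1/τ₀² = 1/57.58² = 0.00030162; data precision n/σ² = 2/106.86² = 0.00017515.
Posterior precision = 0.00030162 + 0.00017515 = 0.00047676, giving posterior SD = 1/√0.00047676 = 45.798.
Posterior mean = (0.00030162·610.78 + 0.00017515·653.79) / 0.00047676 = 626.580.

Posterior mean ≈ 626.580; posterior SD ≈ 45.798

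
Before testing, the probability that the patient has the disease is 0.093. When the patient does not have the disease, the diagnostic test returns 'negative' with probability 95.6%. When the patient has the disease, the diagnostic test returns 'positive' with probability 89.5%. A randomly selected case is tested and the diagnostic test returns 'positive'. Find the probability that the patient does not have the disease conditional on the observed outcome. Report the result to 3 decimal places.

P(¬H | E) ≈ 0.324

Write H for 'the patient has the disease'. Prior odds H:¬H = 0.093/0.907 = 0.10254. For the 'positive' outcome, the likelihood ratio is 0.895/0.044 = 20.341.
Posterior odds = 0.10254 × 20.341 = 2.0857, so P(H|E) = 2.0857/(1+2.0857) = 0.676. Then P(¬H|E) = 1 − 0.676 = 0.324.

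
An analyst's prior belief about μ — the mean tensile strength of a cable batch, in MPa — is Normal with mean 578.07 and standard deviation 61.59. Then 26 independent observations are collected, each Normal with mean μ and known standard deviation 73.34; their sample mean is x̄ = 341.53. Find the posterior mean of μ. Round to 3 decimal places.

Prior precision 1/τ₀² = 1/61.59² = 0.00026362; data precision n/σ² = 26/73.34² = 0.00483383.
Posterior precision = 0.00026362 + 0.00483383 = 0.00509745.
Posterior mean = (0.00026362·578.07 + 0.00483383·341.53) / 0.00509745 = 353.763.

Posterior mean ≈ 353.763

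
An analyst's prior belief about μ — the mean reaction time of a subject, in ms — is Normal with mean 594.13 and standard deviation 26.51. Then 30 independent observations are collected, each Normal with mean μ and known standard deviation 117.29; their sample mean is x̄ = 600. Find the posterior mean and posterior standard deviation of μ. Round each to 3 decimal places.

Prior precision 1/τ₀² = 1/26.51² = 0.00142292; data precision n/σ² = 30/117.29² = 0.00218072.
Posterior precision = 0.00142292 + 0.00218072 = 0.00360364, giving posterior SD = 1/√0.00360364 = 16.658.
Posterior mean = (0.00142292·594.13 + 0.00218072·600) / 0.00360364 = 597.682.

Posterior mean ≈ 597.682; posterior SD ≈ 16.658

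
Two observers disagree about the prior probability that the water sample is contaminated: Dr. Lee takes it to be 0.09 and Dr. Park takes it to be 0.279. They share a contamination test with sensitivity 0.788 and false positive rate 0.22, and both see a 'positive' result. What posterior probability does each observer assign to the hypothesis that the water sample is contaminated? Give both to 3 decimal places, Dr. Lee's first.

The likelihood ratio for a 'positive' result is 0.788/0.22 = 3.5818.
Dr. Lee: prior odds 0.09/0.91 = 0.098901; posterior odds 0.35425; posterior probability 0.262.
Dr. Park: prior odds 0.279/0.721 = 0.38696; posterior odds 1.3860; posterior probability 0.581.

Dr. Lee: 0.262; Dr. Park: 0.581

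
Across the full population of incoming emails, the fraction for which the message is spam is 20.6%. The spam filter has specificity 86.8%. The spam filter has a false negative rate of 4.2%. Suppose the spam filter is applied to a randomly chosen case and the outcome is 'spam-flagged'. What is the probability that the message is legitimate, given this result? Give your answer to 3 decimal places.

P(¬H | E) ≈ 0.347

Let H be the event that the message is spam. P(H) = 0.206, so P(¬H) = 0.794. With E the 'spam-flagged' result, P(E|H) = 0.958 and P(E|¬H) = 0.132.
P(E) = 0.958·0.206 + 0.132·0.794 = 0.19735 + 0.10481 = 0.30216.
By Bayes' theorem, P(H|E) = 0.19735 / 0.30216 = 0.653. Hence P(¬H|E) = 1 − 0.653 = 0.347.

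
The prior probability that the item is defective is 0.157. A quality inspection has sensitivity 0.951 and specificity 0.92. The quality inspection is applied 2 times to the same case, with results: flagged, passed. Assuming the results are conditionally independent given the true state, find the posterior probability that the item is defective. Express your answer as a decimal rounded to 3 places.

With H the event that the item is defective, the joint likelihood of the observed sequence is P(data|H) = 0.951·0.049 = 0.046599 and P(data|¬H) = 0.08·0.92 = 0.073600.
Bayes: P(H|data) = 0.157·0.046599 / (0.157·0.046599 + 0.843·0.073600) = 0.0073160/0.069361 = 0.1055.

Posterior P(H) ≈ 0.105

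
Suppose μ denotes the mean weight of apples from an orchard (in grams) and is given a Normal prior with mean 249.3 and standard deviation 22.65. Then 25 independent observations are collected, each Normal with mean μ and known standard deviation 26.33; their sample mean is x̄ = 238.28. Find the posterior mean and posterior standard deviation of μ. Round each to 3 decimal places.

Prior precision 1/τ₀² = 1/22.65² = 0.00194923; data precision n/σ² = 25/26.33² = 0.0360610.
Posterior precision = 0.00194923 + 0.0360610 = 0.0380103, giving posterior SD = 1/√0.0380103 = 5.129.
Posterior mean = (0.00194923·249.3 + 0.0360610·238.28) / 0.0380103 = 238.845.

Posterior mean ≈ 238.845; posterior SD ≈ 5.129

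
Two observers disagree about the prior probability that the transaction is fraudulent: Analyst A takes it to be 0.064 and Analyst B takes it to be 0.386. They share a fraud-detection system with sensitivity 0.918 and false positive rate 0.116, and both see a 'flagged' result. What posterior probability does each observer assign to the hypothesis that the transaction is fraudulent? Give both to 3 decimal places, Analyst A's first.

Analyst A: 0.351; Analyst B: 0.833

P('+'|H) = 0.918, P('+'|¬H) = 0.116.
Analyst A: numerator 0.918·0.064 = 0.058752; evidence = 0.058752+0.116·0.936 = 0.16733; posterior = 0.351.
Analyst B: numerator 0.918·0.386 = 0.35435; evidence = 0.35435+0.116·0.614 = 0.42557; posterior = 0.833.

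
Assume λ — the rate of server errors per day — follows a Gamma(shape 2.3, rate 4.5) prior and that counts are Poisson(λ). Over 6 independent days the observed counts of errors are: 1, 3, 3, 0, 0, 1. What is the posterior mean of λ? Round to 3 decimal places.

Posterior mean ≈ 0.981

The Poisson likelihood adds the total count to the shape and the number of exposure periods to the rate. Here ∑xᵢ = 8 and n = 6, so shape 2.3→10.3 and rate 4.5→10.5.
E[λ | data] = 10.3/10.5 = 0.981.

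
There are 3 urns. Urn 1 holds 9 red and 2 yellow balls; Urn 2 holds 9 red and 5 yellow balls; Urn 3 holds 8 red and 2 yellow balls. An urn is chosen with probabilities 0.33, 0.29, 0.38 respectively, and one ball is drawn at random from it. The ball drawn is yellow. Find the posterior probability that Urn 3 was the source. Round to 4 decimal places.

Posterior probability ≈ 0.3172

Tabulate prior·likelihood by source: [1] prior 0.33, lik 0.1818, product 0.06000; [2] prior 0.29, lik 0.3571, product 0.1036; [3] prior 0.38, lik 0.2, product 0.07600.
Normalizing constant = 0.23957; the posterior for Urn 3 is its product over the sum, 0.07600/0.23957 = 0.3172.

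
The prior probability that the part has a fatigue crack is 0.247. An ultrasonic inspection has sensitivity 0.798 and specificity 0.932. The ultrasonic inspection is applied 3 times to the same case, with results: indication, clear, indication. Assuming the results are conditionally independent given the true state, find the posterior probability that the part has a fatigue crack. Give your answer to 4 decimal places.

Posterior P(H) ≈ 0.9073

With H the event that the part has a fatigue crack, the joint likelihood of the observed sequence is P(data|H) = 0.798·0.202·0.798 = 0.12863 and P(data|¬H) = 0.068·0.932·0.068 = 0.0043096.
Bayes: P(H|data) = 0.247·0.12863 / (0.247·0.12863 + 0.753·0.0043096) = 0.031773/0.035018 = 0.9073.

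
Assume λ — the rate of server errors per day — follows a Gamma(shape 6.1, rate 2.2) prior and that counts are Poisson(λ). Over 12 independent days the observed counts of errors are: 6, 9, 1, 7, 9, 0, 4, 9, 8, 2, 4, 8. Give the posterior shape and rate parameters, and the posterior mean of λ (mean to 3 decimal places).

Posterior: Gamma(shape=73.1, rate=14.2); mean ≈ 5.148

Total count ∑xᵢ = 67 over n = 12 days.
Gamma is conjugate to the Poisson likelihood: posterior is Gamma(shape = 6.1+67 = 73.1, rate = 2.2+12 = 14.2).
E[λ | data] = 73.1/14.2 = 5.148.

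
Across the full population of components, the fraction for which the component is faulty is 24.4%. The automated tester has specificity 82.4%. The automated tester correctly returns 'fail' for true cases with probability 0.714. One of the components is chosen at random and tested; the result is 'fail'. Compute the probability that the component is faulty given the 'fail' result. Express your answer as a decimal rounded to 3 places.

P(H | E) ≈ 0.567

Let H be the event that the component is faulty. P(H) = 0.244, so P(¬H) = 0.756. With E the 'fail' result, P(E|H) = 0.714 and P(E|¬H) = 0.176.
P(E) = 0.714·0.244 + 0.176·0.756 = 0.17422 + 0.13306 = 0.30727.
By Bayes' theorem, P(H|E) = 0.17422 / 0.30727 = 0.567.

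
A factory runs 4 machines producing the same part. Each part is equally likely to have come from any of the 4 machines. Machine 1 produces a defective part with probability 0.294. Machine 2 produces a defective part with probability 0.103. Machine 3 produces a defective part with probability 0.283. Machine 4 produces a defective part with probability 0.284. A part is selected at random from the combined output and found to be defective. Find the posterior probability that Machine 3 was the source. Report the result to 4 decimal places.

Posterior probability ≈ 0.2936

P(defective|M1) = 0.294; P(defective|M2) = 0.103; P(defective|M3) = 0.283; P(defective|M4) = 0.284.
Prior × likelihood for each source: 0.25·0.294=0.07350, 0.25·0.103=0.02575, 0.25·0.283=0.07075, 0.25·0.284=0.07100. Summing gives P(defective) = 0.24100.
P(Machine 3 | defective) = 0.07075 / 0.24100 = 0.2936.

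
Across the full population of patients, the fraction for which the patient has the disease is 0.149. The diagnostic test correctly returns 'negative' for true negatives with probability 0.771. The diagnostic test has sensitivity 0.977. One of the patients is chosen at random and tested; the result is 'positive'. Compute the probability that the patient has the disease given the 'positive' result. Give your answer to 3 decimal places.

Let H be the event that the patient has the disease. P(H) = 0.149, so P(¬H) = 0.851. With E the 'positive' result, P(E|H) = 0.977 and P(E|¬H) = 0.229.
P(E) = 0.977·0.149 + 0.229·0.851 = 0.14557 + 0.19488 = 0.34045.
By Bayes' theorem, P(H|E) = 0.14557 / 0.34045 = 0.428.

P(H | E) ≈ 0.428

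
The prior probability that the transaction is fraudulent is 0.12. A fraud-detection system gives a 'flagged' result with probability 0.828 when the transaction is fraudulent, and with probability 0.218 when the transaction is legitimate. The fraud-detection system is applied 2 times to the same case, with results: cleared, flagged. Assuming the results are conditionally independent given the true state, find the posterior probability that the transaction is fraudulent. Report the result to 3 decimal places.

Posterior P(H) ≈ 0.102

With H the event that the transaction is fraudulent, the joint likelihood of the observed sequence is P(data|H) = 0.172·0.828 = 0.14242 and P(data|¬H) = 0.782·0.218 = 0.17048.
Bayes: P(H|data) = 0.12·0.14242 / (0.12·0.14242 + 0.88·0.17048) = 0.017090/0.16711 = 0.1023.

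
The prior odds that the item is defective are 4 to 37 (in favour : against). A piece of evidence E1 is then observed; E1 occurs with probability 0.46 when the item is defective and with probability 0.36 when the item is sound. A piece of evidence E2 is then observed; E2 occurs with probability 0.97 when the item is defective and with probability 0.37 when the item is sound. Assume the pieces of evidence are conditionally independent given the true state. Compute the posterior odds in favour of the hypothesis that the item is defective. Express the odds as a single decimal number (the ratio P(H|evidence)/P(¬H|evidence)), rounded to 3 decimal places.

Prior odds = 4/37 = 0.10811. In log-odds, ln(0.10811) = -2.2246.
Add log likelihood ratios: ln(1.2778) + ln(2.6216) = 1.2089.
Posterior log-odds = -1.0157, so posterior odds = exp(-1.0157) = 0.36215.

Posterior odds ≈ 0.362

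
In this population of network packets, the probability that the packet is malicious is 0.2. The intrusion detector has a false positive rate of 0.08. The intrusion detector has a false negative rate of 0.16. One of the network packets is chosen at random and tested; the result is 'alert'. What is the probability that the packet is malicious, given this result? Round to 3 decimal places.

Write H for 'the packet is malicious'. Prior odds H:¬H = 0.2/0.8 = 0.25000. For the 'alert' outcome, the likelihood ratio is 0.84/0.08 = 10.500.
Posterior odds = 0.25000 × 10.500 = 2.6250, so P(H|E) = 2.6250/(1+2.6250) = 0.724.

P(H | E) ≈ 0.724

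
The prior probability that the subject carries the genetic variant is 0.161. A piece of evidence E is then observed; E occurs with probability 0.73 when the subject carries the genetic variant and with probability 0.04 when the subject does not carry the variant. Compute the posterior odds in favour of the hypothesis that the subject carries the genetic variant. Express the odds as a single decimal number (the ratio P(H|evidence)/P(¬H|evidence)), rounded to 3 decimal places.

Prior odds = 0.161/(1−0.161) = 0.19190.
Likelihood ratio for E = 0.73/0.04 = 18.250.
Posterior odds = prior odds × LR = 3.5021.

Posterior odds ≈ 3.502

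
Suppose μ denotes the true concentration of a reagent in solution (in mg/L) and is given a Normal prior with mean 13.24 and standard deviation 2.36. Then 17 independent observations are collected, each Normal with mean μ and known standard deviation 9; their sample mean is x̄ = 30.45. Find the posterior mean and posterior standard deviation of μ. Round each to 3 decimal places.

With known σ, the Normal prior is conjugate. Weight on the data is w = (n/σ²)/(n/σ² + 1/τ₀²) = 0.209877/(0.209877+0.179546) = 0.53894.
Posterior mean = w·x̄ + (1−w)·μ₀ = 0.53894·30.45 + 0.46106·13.24 = 22.515. Posterior variance = 1/(0.209877+0.179546) = 2.56790, so SD = 1.602.

Posterior mean ≈ 22.515; posterior SD ≈ 1.602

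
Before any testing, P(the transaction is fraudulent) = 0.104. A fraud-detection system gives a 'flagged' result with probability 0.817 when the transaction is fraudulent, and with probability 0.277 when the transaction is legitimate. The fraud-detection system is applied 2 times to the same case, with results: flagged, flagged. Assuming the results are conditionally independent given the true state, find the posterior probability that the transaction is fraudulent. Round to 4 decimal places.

Let H be the event that the transaction is fraudulent; start with P(H) = 0.104. P('flagged'|H) = 0.817, P('flagged'|¬H) = 0.277.
Update on result 1 ('flagged'): P(H) ← 0.817·0.1040 / (0.817·0.1040 + 0.277·0.8960) = 0.084968/0.33316 = 0.2550.
Update on result 2 ('flagged'): P(H) ← 0.817·0.2550 / (0.817·0.2550 + 0.277·0.7450) = 0.20836/0.41472 = 0.5024.

Posterior P(H) ≈ 0.5024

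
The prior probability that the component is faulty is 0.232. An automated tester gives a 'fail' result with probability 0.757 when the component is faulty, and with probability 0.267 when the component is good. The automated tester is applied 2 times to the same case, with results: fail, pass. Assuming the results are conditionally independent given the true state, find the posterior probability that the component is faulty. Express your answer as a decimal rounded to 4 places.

Posterior P(H) ≈ 0.2211

With H the event that the component is faulty, the joint likelihood of the observed sequence is P(data|H) = 0.757·0.243 = 0.18395 and P(data|¬H) = 0.267·0.733 = 0.19571.
Bayes: P(H|data) = 0.232·0.18395 / (0.232·0.18395 + 0.768·0.19571) = 0.042677/0.19298 = 0.2211.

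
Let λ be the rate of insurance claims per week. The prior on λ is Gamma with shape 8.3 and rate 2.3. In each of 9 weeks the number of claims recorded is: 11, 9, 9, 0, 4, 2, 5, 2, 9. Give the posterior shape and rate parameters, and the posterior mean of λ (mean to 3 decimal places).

Posterior: Gamma(shape=59.3, rate=11.3); mean ≈ 5.248

Total count ∑xᵢ = 51 over n = 9 weeks.
Gamma is conjugate to the Poisson likelihood: posterior is Gamma(shape = 8.3+51 = 59.3, rate = 2.3+9 = 11.3).
E[λ | data] = 59.3/11.3 = 5.248.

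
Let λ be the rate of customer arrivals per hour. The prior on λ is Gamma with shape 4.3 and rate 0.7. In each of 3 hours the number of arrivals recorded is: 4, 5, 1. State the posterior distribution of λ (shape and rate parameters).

Total count ∑xᵢ = 10 over n = 3 hours.
Gamma is conjugate to the Poisson likelihood: posterior is Gamma(shape = 4.3+10 = 14.3, rate = 0.7+3 = 3.7).

Posterior: Gamma(shape=14.3, rate=3.7)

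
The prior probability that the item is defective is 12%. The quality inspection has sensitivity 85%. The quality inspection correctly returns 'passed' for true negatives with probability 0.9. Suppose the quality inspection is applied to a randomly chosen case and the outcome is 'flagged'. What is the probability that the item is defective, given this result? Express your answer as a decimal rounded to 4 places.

Let H be the event that the item is defective. P(H) = 0.12, so P(¬H) = 0.88. With E the 'flagged' result, P(E|H) = 0.85 and P(E|¬H) = 0.1.
P(E) = 0.85·0.12 + 0.1·0.88 = 0.10200 + 0.088000 = 0.19000.
By Bayes' theorem, P(H|E) = 0.10200 / 0.19000 = 0.5368.

P(H | E) ≈ 0.5368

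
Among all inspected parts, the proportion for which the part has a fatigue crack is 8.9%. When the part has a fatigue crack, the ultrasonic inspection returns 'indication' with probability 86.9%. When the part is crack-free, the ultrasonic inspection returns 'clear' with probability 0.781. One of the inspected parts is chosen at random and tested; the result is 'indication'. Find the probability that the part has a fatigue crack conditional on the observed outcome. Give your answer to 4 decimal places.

Write H for 'the part has a fatigue crack'. Prior odds H:¬H = 0.089/0.911 = 0.097695. For the 'indication' outcome, the likelihood ratio is 0.869/0.219 = 3.9680.
Posterior odds = 0.097695 × 3.9680 = 0.38766, so P(H|E) = 0.38766/(1+0.38766) = 0.2794.

P(H | E) ≈ 0.2794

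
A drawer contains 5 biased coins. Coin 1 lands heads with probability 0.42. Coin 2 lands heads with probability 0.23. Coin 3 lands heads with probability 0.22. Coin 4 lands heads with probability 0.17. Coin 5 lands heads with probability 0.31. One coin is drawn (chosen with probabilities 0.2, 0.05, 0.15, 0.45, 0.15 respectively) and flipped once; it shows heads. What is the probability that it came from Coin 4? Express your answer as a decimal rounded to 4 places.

Posterior probability ≈ 0.3042

Tabulate prior·likelihood by source: [1] prior 0.2, lik 0.42, product 0.08400; [2] prior 0.05, lik 0.23, product 0.01150; [3] prior 0.15, lik 0.22, product 0.03300; [4] prior 0.45, lik 0.17, product 0.07650; [5] prior 0.15, lik 0.31, product 0.04650.
Normalizing constant = 0.25150; the posterior for Coin 4 is its product over the sum, 0.07650/0.25150 = 0.3042.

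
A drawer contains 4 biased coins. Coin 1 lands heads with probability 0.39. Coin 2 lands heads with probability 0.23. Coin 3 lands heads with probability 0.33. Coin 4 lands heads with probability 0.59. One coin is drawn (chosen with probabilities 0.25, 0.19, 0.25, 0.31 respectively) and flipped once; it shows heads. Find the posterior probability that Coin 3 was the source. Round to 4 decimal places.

P(heads|C1) = 0.39; P(heads|C2) = 0.23; P(heads|C3) = 0.33; P(heads|C4) = 0.59.
Prior × likelihood for each source: 0.25·0.39=0.09750, 0.19·0.23=0.04370, 0.25·0.33=0.08250, 0.31·0.59=0.1829. Summing gives P(heads) = 0.40660.
P(Coin 3 | heads) = 0.08250 / 0.40660 = 0.2029.

Posterior probability ≈ 0.2029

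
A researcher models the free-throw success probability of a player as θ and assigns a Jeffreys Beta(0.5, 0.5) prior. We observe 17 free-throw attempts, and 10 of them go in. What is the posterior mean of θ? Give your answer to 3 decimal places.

Observing 10 successes and 7 failures updates Beta(0.5, 0.5) by adding the success and failure counts to the two shape parameters: α = 0.5+10 = 10.5, β = 0.5+7 = 7.5.
E[θ | data] = 10.5/(10.5+7.5) = 0.583.

Posterior mean ≈ 0.583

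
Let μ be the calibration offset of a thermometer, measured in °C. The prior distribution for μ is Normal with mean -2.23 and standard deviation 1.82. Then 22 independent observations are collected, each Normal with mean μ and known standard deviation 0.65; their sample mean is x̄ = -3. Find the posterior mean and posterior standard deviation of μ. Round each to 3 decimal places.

Prior precision 1/τ₀² = 1/1.82² = 0.301896; data precision n/σ² = 22/0.65² = 52.0710.
Posterior precision = 0.301896 + 52.0710 = 52.3729, giving posterior SD = 1/√52.3729 = 0.138.
Posterior mean = (0.301896·-2.23 + 52.0710·-3) / 52.3729 = -2.996.

Posterior mean ≈ -2.996; posterior SD ≈ 0.138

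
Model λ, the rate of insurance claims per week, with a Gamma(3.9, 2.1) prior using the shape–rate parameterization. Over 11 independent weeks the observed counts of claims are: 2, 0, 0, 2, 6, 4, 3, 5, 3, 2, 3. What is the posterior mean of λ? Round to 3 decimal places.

Total count ∑xᵢ = 30 over n = 11 weeks.
Gamma is conjugate to the Poisson likelihood: posterior is Gamma(shape = 3.9+30 = 33.9, rate = 2.1+11 = 13.1).
Posterior mean = shape/rate = 33.9/13.1 = 2.588.

Posterior mean ≈ 2.588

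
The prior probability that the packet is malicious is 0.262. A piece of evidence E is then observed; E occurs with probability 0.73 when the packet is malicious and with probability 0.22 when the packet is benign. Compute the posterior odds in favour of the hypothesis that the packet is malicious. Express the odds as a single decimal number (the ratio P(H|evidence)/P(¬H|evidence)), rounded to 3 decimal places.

Posterior odds ≈ 1.178

Prior odds = 0.262/(1−0.262) = 0.35501. In log-odds, ln(0.35501) = -1.0356.
Add log likelihood ratio: ln(3.3182) = 1.1994.
Posterior log-odds = 0.16382, so posterior odds = exp(0.16382) = 1.1780.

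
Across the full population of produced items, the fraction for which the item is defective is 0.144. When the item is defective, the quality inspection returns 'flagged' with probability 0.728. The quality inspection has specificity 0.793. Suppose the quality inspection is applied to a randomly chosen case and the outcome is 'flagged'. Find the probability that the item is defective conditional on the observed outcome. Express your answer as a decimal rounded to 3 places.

P(H | E) ≈ 0.372

Let H be the event that the item is defective. P(H) = 0.144, so P(¬H) = 0.856. With E the 'flagged' result, P(E|H) = 0.728 and P(E|¬H) = 0.207.
P(E) = 0.728·0.144 + 0.207·0.856 = 0.10483 + 0.17719 = 0.28202.
By Bayes' theorem, P(H|E) = 0.10483 / 0.28202 = 0.372.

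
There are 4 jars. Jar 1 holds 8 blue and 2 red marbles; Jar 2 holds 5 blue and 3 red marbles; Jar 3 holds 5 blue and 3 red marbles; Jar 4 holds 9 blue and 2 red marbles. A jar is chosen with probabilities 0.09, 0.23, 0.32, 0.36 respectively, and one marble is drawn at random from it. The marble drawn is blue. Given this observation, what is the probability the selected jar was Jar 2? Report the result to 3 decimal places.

P(blue|Jar 1) = 0.8; P(blue|Jar 2) = 0.625; P(blue|Jar 3) = 0.625; P(blue|Jar 4) = 0.8182.
Prior × likelihood for each source: 0.09·0.8=0.07200, 0.23·0.625=0.1438, 0.32·0.625=0.2000, 0.36·0.8182=0.2945. Summing gives P(blue) = 0.71030.
P(Jar 2 | blue) = 0.1438 / 0.71030 = 0.202.

Posterior probability ≈ 0.202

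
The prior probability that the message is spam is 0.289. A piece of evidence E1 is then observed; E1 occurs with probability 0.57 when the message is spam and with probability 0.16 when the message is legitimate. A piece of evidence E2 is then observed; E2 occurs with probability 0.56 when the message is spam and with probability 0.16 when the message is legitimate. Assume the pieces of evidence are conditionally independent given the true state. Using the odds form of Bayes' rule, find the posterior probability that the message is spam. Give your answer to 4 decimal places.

Posterior probability ≈ 0.8352

Prior odds = 0.289/(1−0.289) = 0.40647.
Likelihood ratio for E1 = 0.57/0.16 = 3.5625.
Likelihood ratio for E2 = 0.56/0.16 = 3.5000.
Posterior odds = prior odds × LR₁ × LR₂ = 5.0682.
Posterior probability = odds/(1+odds) = 5.0682/6.0682 = 0.8352.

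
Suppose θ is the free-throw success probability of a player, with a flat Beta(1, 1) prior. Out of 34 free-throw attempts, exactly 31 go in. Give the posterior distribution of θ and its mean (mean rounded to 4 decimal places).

Observing 31 successes and 3 failures updates Beta(1, 1) by adding the success and failure counts to the two shape parameters: α = 1+31 = 32, β = 1+3 = 4.
E[θ | data] = 32/(32+4) = 0.8889.

Posterior: Beta(32, 4); mean ≈ 0.8889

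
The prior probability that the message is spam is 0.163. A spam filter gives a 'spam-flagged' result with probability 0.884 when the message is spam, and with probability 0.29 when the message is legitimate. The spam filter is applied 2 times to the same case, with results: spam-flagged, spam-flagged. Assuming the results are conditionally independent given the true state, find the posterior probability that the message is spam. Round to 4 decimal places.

With H the event that the message is spam, the joint likelihood of the observed sequence is P(data|H) = 0.884·0.884 = 0.78146 and P(data|¬H) = 0.29·0.29 = 0.084100.
Bayes: P(H|data) = 0.163·0.78146 / (0.163·0.78146 + 0.837·0.084100) = 0.12738/0.19777 = 0.6441.

Posterior P(H) ≈ 0.6441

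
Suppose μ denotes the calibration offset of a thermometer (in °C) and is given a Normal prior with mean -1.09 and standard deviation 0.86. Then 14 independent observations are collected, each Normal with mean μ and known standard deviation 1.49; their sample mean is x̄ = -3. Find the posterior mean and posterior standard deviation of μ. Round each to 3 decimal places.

Prior precision 1/τ₀² = 1/0.86² = 1.35208; data precision n/σ² = 14/1.49² = 6.30602.
Posterior precision = 1.35208 + 6.30602 = 7.65810, giving posterior SD = 1/√7.65810 = 0.361.
Posterior mean = (1.35208·-1.09 + 6.30602·-3) / 7.65810 = -2.663.

Posterior mean ≈ -2.663; posterior SD ≈ 0.361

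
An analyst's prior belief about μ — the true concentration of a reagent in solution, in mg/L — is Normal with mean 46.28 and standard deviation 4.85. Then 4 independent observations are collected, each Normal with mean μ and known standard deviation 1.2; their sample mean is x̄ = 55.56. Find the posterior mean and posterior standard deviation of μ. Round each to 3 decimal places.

Posterior mean ≈ 55.420; posterior SD ≈ 0.595

With known σ, the Normal prior is conjugate. Weight on the data is w = (n/σ²)/(n/σ² + 1/τ₀²) = 2.77778/(2.77778+0.0425125) = 0.98493.
Posterior mean = w·x̄ + (1−w)·μ₀ = 0.98493·55.56 + 0.015074·46.28 = 55.420. Posterior variance = 1/(2.77778+0.0425125) = 0.354573, so SD = 0.595.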